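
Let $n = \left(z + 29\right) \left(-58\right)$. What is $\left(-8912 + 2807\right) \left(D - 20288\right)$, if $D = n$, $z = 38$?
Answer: $147582270$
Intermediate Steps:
$n = -3886$ ($n = \left(38 + 29\right) \left(-58\right) = 67 \left(-58\right) = -3886$)
$D = -3886$
$\left(-8912 + 2807\right) \left(D - 20288\right) = \left(-8912 + 2807\right) \left(-3886 - 20288\right) = \left(-6105\right) \left(-24174\right) = 147582270$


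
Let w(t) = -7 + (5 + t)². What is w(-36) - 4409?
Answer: -3455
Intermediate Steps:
w(-36) - 4409 = (-7 + (5 - 36)²) - 4409 = (-7 + (-31)²) - 4409 = (-7 + 961) - 4409 = 954 - 4409 = -3455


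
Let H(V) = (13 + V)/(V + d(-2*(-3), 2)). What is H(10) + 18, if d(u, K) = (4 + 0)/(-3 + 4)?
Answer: 275/14 ≈ 19.643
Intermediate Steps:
d(u, K) = 4 (d(u, K) = 4/1 = 4*1 = 4)
H(V) = (13 + V)/(4 + V) (H(V) = (13 + V)/(V + 4) = (13 + V)/(4 + V))
H(10) + 18 = (13 + 10)/(4 + 10) + 18 = 23/14 + 18 = 275/14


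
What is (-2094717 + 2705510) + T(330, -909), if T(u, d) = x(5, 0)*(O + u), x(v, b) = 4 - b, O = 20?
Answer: 612193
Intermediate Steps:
T(u, d) = 80 + 4*u (T(u, d) = (4 - 1*0)*(20 + u) = (4 + 0)*(20 + u) = 4*(20 + u) = 80 + 4*u)
(-2094717 + 2705510) + T(330, -909) = (-2094717 + 2705510) + (80 + 4*330) = 610793 + (80 + 1320) = 610793 + 1400 = 612193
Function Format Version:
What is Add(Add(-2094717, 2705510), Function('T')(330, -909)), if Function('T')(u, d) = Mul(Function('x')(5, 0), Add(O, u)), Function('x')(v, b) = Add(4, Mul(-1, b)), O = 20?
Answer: 612193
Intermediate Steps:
Function('T')(u, d) = Add(80, Mul(4, u)) (Function('T')(u, d) = Mul(Add(4, Mul(-1, 0)), Add(20, u)) = Mul(Add(4, 0), Add(20, u)) = Mul(4, Add(20, u)) = Add(80, Mul(4, u)))
Add(Add(-2094717, 2705510), Function('T')(330, -909)) = Add(Add(-2094717, 2705510), Add(80, Mul(4, 330))) = Add(610793, Add(80, 1320)) = Add(610793, 1400) = 612193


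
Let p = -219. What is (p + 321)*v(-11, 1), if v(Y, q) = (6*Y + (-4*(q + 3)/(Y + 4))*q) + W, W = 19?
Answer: -31926/7 ≈ -4560.9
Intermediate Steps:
v(Y, q) = 19 + 6*Y - 4*q*(3 + q)/(4 + Y) (v(Y, q) = (6*Y + (-4*(q + 3)/(Y + 4))*q) + 19 = (6*Y + (-4*(3 + q)/(4 + Y))*q) + 19 = (6*Y - 4*q*(3 + q)/(4 + Y)) + 19 = 19 + 6*Y - 4*q*(3 + q)/(4 + Y))
(p + 321)*v(-11, 1) = (-219 + 321)*((76 - 12*1 - 4*1² + 6*(-11)² + 43*(-11))/(4 - 11)) = 102*((76 - 12 - 4*1 + 6*121 - 473)/(-7)) = 102*(-(76 - 12 - 4 + 726 - 473)/7) = 102*(-⅐*313) = 102*(-313/7) = -31926/7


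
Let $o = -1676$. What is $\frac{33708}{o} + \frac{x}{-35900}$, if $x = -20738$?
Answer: $- \frac{146920039}{7521050} \approx -19.535$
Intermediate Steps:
$\frac{33708}{o} + \frac{x}{-35900} = \frac{33708}{-1676} - \frac{20738}{-35900} = 33708 \left(- \frac{1}{1676}\right) - - \frac{10369}{17950} = - \frac{8427}{419} + \frac{10369}{17950} = - \frac{146920039}{7521050}$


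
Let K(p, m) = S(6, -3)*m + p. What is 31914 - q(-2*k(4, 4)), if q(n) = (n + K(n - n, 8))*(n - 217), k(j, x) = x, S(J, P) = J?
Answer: 40914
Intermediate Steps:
K(p, m) = p + 6*m (K(p, m) = 6*m + p = p + 6*m)
q(n) = (-217 + n)*(48 + n) (q(n) = (n + ((n - n) + 6*8))*(n - 217) = (n + (0 + 48))*(-217 + n) = (n + 48)*(-217 + n) = (48 + n)*(-217 + n) = (-217 + n)*(48 + n))
31914 - q(-2*k(4, 4)) = 31914 - (-10416 + (-2*4)² - (-338)*4) = 31914 - (-10416 + (-8)² - 169*(-8)) = 31914 - (-10416 + 64 + 1352) = 31914 - 1*(-9000) = 31914 + 9000 = 40914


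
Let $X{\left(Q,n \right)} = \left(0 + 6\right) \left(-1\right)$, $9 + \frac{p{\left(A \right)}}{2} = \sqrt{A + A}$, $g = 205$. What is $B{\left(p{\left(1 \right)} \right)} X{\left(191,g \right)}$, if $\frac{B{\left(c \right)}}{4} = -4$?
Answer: $96$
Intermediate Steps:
$p{\left(A \right)} = -18 + 2 \sqrt{2} \sqrt{A}$ ($p{\left(A \right)} = -18 + 2 \sqrt{A + A} = -18 + 2 \sqrt{2 A} = -18 + 2 \sqrt{2} \sqrt{A}$)
$X{\left(Q,n \right)} = -6$ ($X{\left(Q,n \right)} = 6 \left(-1\right) = -6$)
$B{\left(c \right)} = -16$ ($B{\left(c \right)} = 4 \left(-4\right) = -16$)
$B{\left(p{\left(1 \right)} \right)} X{\left(191,g \right)} = \left(-16\right) \left(-6\right) = 96$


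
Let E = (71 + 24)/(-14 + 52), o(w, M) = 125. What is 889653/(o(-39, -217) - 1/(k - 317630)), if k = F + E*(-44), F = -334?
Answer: 282975488322/39759251 ≈ 7117.2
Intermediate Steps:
E = 5/2 (E = 95/38 = 95*(1/38) = 5/2 ≈ 2.5000)
k = -444 (k = -334 + (5/2)*(-44) = -334 - 110 = -444)
889653/(o(-39, -217) - 1/(k - 317630)) = 889653/(125 - 1/(-444 - 317630)) = 889653/(125 - 1/(-318074)) = 889653/(125 - 1*(-1/318074)) = 889653/(125 + 1/318074) = 889653/(39759251/318074) = 889653*(318074/39759251) = 282975488322/39759251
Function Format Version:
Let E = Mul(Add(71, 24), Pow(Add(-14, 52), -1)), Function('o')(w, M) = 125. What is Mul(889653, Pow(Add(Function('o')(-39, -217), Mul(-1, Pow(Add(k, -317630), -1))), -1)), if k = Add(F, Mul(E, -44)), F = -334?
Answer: Rational(282975488322, 39759251) ≈ 7117.2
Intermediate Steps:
E = Rational(5, 2) (E = Mul(95, Pow(38, -1)) = Mul(95, Rational(1, 38)) = Rational(5, 2) ≈ 2.5000)
k = -444 (k = Add(-334, Mul(Rational(5, 2), -44)) = Add(-334, -110) = -444)
Mul(889653, Pow(Add(Function('o')(-39, -217), Mul(-1, Pow(Add(k, -317630), -1))), -1)) = Mul(889653, Pow(Add(125, Mul(-1, Pow(Add(-444, -317630), -1))), -1)) = Mul(889653, Pow(Add(125, Mul(-1, Pow(-318074, -1))), -1)) = Mul(889653, Pow(Add(125, Mul(-1, Rational(-1, 318074))), -1)) = Mul(889653, Pow(Add(125, Rational(1, 318074)), -1)) = Mul(889653, Pow(Rational(39759251, 318074), -1)) = Mul(889653, Rational(318074, 39759251)) = Rational(282975488322, 39759251)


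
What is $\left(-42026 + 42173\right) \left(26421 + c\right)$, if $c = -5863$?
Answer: $3022026$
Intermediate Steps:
$\left(-42026 + 42173\right) \left(26421 + c\right) = \left(-42026 + 42173\right) \left(26421 - 5863\right) = 147 \cdot 20558 = 3022026$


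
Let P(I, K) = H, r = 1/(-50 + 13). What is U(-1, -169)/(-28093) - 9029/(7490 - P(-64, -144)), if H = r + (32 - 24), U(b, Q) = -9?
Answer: -721740098/598240435 ≈ -1.2064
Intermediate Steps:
r = -1/37 (r = 1/(-37) = -1/37 ≈ -0.027027)
H = 295/37 (H = -1/37 + (32 - 24) = -1/37 + 8 = 295/37 ≈ 7.9730)
P(I, K) = 295/37
U(-1, -169)/(-28093) - 9029/(7490 - P(-64, -144)) = -9/(-28093) - 9029/(7490 - 1*295/37) = -9*(-1/28093) - 9029/(7490 - 295/37) = 9/28093 - 9029/276835/37 = 9/28093 - 9029*37/276835 = 9/28093 - 334073/276835 = -721740098/598240435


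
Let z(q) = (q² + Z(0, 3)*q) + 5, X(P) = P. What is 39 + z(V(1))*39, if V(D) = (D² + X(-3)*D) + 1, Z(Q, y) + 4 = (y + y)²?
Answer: -975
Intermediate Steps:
Z(Q, y) = -4 + 4*y² (Z(Q, y) = -4 + (y + y)² = -4 + (2*y)² = -4 + 4*y²)
V(D) = 1 + D² - 3*D (V(D) = (D² - 3*D) + 1 = 1 + D² - 3*D)
z(q) = 5 + q² + 32*q (z(q) = (q² + (-4 + 4*3²)*q) + 5 = (q² + (-4 + 4*9)*q) + 5 = (q² + (-4 + 36)*q) + 5 = (q² + 32*q) + 5 = 5 + q² + 32*q)
39 + z(V(1))*39 = 39 + (5 + (1 + 1² - 3*1)² + 32*(1 + 1² - 3*1))*39 = 39 + (5 + (1 + 1 - 3)² + 32*(1 + 1 - 3))*39 = 39 + (5 + (-1)² + 32*(-1))*39 = 39 + (5 + 1 - 32)*39 = 39 - 26*39 = 39 - 1014 = -975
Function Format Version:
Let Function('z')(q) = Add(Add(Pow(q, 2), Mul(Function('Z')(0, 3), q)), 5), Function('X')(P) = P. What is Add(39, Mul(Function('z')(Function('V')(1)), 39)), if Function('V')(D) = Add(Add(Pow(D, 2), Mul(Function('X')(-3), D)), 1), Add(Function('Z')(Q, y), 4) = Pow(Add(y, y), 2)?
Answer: -975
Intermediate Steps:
Function('Z')(Q, y) = Add(-4, Mul(4, Pow(y, 2))) (Function('Z')(Q, y) = Add(-4, Pow(Add(y, y), 2)) = Add(-4, Pow(Mul(2, y), 2)) = Add(-4, Mul(4, Pow(y, 2))))
Function('V')(D) = Add(1, Pow(D, 2), Mul(-3, D)) (Function('V')(D) = Add(Add(Pow(D, 2), Mul(-3, D)), 1) = Add(1, Pow(D, 2), Mul(-3, D)))
Function('z')(q) = Add(5, Pow(q, 2), Mul(32, q)) (Function('z')(q) = Add(Add(Pow(q, 2), Mul(Add(-4, Mul(4, Pow(3, 2))), q)), 5) = Add(Add(Pow(q, 2), Mul(Add(-4, Mul(4, 9)), q)), 5) = Add(Add(Pow(q, 2), Mul(Add(-4, 36), q)), 5) = Add(Add(Pow(q, 2), Mul(32, q)), 5) = Add(5, Pow(q, 2), Mul(32, q)))
Add(39, Mul(Function('z')(Function('V')(1)), 39)) = Add(39, Mul(Add(5, Pow(Add(1, Pow(1, 2), Mul(-3, 1)), 2), Mul(32, Add(1, Pow(1, 2), Mul(-3, 1)))), 39)) = Add(39, Mul(Add(5, Pow(Add(1, 1, -3), 2), Mul(32, Add(1, 1, -3))), 39)) = Add(39, Mul(Add(5, Pow(-1, 2), Mul(32, -1)), 39)) = Add(39, Mul(Add(5, 1, -32), 39)) = Add(39, Mul(-26, 39)) = Add(39, -1014) = -975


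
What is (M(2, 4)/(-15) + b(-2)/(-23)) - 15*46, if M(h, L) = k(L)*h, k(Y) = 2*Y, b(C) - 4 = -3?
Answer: -238433/345 ≈ -691.11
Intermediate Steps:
b(C) = 1 (b(C) = 4 - 3 = 1)
M(h, L) = 2*L*h (M(h, L) = (2*L)*h = 2*L*h)
(M(2, 4)/(-15) + b(-2)/(-23)) - 15*46 = ((2*4*2)/(-15) + 1/(-23)) - 15*46 = (16*(-1/15) + 1*(-1/23)) - 690 = (-16/15 - 1/23) - 690 = -383/345 - 690 = -238433/345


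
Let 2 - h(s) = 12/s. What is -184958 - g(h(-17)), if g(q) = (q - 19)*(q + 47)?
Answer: -53218797/289 ≈ -1.8415e+5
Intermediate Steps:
h(s) = 2 - 12/s
g(q) = (-19 + q)*(47 + q)
-184958 - g(h(-17)) = -184958 - (-893 + (2 - 12/(-17))² + 28*(2 - 12/(-17))) = -184958 - (-893 + (2 - 12*(-1/17))² + 28*(2 - 12*(-1/17))) = -184958 - (-893 + (2 + 12/17)² + 28*(2 + 12/17)) = -184958 - (-893 + (46/17)² + 28*(46/17)) = -184958 - (-893 + 2116/289 + 1288/17) = -184958 - 1*(-234065/289) = -184958 + 234065/289 = -53218797/289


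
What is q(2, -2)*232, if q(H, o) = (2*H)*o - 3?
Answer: -2552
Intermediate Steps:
q(H, o) = -3 + 2*H*o (q(H, o) = 2*H*o - 3 = -3 + 2*H*o)
q(2, -2)*232 = (-3 + 2*2*(-2))*232 = (-3 - 8)*232 = -11*232 = -2552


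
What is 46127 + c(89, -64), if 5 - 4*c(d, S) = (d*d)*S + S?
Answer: 691521/4 ≈ 1.7288e+5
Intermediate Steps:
c(d, S) = 5/4 - S/4 - S*d²/4 (c(d, S) = 5/4 - ((d*d)*S + S)/4 = 5/4 - (d²*S + S)/4 = 5/4 - (S*d² + S)/4 = 5/4 - (S + S*d²)/4 = 5/4 + (-S/4 - S*d²/4) = 5/4 - S/4 - S*d²/4)
46127 + c(89, -64) = 46127 + (5/4 - ¼*(-64) - ¼*(-64)*89²) = 46127 + (5/4 + 16 - ¼*(-64)*7921) = 46127 + (5/4 + 16 + 126736) = 46127 + 507013/4 = 691521/4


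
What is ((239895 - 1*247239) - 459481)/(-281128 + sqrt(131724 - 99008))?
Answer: 32809394650/19758229917 + 466825*sqrt(8179)/39516459834 ≈ 1.6616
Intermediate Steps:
((239895 - 1*247239) - 459481)/(-281128 + sqrt(131724 - 99008)) = ((239895 - 247239) - 459481)/(-281128 + sqrt(32716)) = (-7344 - 459481)/(-281128 + 2*sqrt(8179)) = -466825/(-281128 + 2*sqrt(8179))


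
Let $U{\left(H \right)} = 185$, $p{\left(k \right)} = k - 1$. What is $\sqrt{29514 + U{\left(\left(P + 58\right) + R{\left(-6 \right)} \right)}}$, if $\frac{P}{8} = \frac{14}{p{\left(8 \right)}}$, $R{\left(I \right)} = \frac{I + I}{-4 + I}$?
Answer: $\sqrt{29699} \approx 172.33$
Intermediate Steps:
$R{\left(I \right)} = \frac{2 I}{-4 + I}$
$p{\left(k \right)} = -1 + k$
$P = 16$ ($P = 8 \frac{14}{-1 + 8} = 8 \cdot \frac{14}{7} = 8 \cdot 14 \cdot \frac{1}{7} = 8 \cdot 2 = 16$)
$\sqrt{29514 + U{\left(\left(P + 58\right) + R{\left(-6 \right)} \right)}} = \sqrt{29514 + 185} = \sqrt{29699}$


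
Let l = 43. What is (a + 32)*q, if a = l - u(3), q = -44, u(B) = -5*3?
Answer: -3960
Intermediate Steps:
u(B) = -15
a = 58 (a = 43 - 1*(-15) = 43 + 15 = 58)
(a + 32)*q = (58 + 32)*(-44) = 90*(-44) = -3960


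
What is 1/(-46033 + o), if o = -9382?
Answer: -1/55415 ≈ -1.8046e-5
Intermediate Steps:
1/(-46033 + o) = 1/(-46033 - 9382) = 1/(-55415) = -1/55415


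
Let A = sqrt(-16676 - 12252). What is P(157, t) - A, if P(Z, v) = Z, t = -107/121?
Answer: 157 - 16*I*sqrt(113) ≈ 157.0 - 170.08*I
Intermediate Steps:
t = -107/121 (t = -107*1/121 = -107/121 ≈ -0.88430)
A = 16*I*sqrt(113) (A = sqrt(-28928) = 16*I*sqrt(113) ≈ 170.08*I)
P(157, t) - A = 157 - 16*I*sqrt(113)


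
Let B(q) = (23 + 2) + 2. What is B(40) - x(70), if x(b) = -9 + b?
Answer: -34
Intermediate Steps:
B(q) = 27 (B(q) = 25 + 2 = 27)
B(40) - x(70) = 27 - (-9 + 70) = 27 - 1*61 = 27 - 61 = -34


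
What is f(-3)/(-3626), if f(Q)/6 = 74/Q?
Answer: 2/49 ≈ 0.040816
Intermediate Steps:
f(Q) = 444/Q (f(Q) = 6*(74/Q) = 444/Q)
f(-3)/(-3626) = (444/(-3))/(-3626) = (444*(-1/3))*(-1/3626) = -148*(-1/3626) = 2/49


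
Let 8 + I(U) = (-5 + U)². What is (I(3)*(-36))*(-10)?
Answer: -1440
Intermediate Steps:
I(U) = -8 + (-5 + U)²
(I(3)*(-36))*(-10) = ((-8 + (-5 + 3)²)*(-36))*(-10) = ((-8 + (-2)²)*(-36))*(-10) = ((-8 + 4)*(-36))*(-10) = -4*(-36)*(-10) = 144*(-10) = -1440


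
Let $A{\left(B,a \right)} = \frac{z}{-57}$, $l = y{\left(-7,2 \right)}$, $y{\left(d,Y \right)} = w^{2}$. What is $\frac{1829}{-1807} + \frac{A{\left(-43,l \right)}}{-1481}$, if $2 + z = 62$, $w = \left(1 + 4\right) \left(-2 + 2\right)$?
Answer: $- \frac{51430091}{50847173} \approx -1.0115$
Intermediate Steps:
$w = 0$ ($w = 5 \cdot 0 = 0$)
$z = 60$ ($z = -2 + 62 = 60$)
$y{\left(d,Y \right)} = 0$ ($y{\left(d,Y \right)} = 0^{2} = 0$)
$l = 0$
$A{\left(B,a \right)} = - \frac{20}{19}$ ($A{\left(B,a \right)} = \frac{60}{-57} = 60 \left(- \frac{1}{57}\right) = - \frac{20}{19}$)
$\frac{1829}{-1807} + \frac{A{\left(-43,l \right)}}{-1481} = \frac{1829}{-1807} - \frac{20}{19 \left(-1481\right)} = 1829 \left(- \frac{1}{1807}\right) - - \frac{20}{28139} = - \frac{1829}{1807} + \frac{20}{28139} = - \frac{51430091}{50847173}$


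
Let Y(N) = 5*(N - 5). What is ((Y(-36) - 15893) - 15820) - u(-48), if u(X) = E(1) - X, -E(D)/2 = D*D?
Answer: -31964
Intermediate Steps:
E(D) = -2*D² (E(D) = -2*D*D = -2*D²)
Y(N) = -25 + 5*N (Y(N) = 5*(-5 + N) = -25 + 5*N)
u(X) = -2 - X (u(X) = -2*1² - X = -2*1 - X = -2 - X)
((Y(-36) - 15893) - 15820) - u(-48) = (((-25 + 5*(-36)) - 15893) - 15820) - (-2 - 1*(-48)) = (((-25 - 180) - 15893) - 15820) - (-2 + 48) = ((-205 - 15893) - 15820) - 1*46 = (-16098 - 15820) - 46 = -31918 - 46 = -31964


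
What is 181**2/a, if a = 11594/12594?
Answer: 206296017/5797 ≈ 35587.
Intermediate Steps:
a = 5797/6297 (a = 11594*(1/12594) = 5797/6297 ≈ 0.92060)
181**2/a = 181**2/(5797/6297) = 32761*(6297/5797) = 206296017/5797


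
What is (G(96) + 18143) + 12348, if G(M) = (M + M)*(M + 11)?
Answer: 51035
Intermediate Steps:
G(M) = 2*M*(11 + M) (G(M) = (2*M)*(11 + M) = 2*M*(11 + M))
(G(96) + 18143) + 12348 = (2*96*(11 + 96) + 18143) + 12348 = (2*96*107 + 18143) + 12348 = (20544 + 18143) + 12348 = 38687 + 12348 = 51035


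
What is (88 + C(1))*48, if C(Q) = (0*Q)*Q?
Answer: 4224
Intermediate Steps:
C(Q) = 0 (C(Q) = 0*Q = 0)
(88 + C(1))*48 = (88 + 0)*48 = 88*48 = 4224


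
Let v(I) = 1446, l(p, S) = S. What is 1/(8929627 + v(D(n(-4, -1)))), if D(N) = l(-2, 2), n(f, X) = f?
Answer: 1/8931073 ≈ 1.1197e-7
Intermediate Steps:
D(N) = 2
1/(8929627 + v(D(n(-4, -1)))) = 1/(8929627 + 1446) = 1/8931073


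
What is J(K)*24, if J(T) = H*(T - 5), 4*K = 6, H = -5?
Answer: 420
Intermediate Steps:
K = 3/2 (K = (¼)*6 = 3/2 ≈ 1.5000)
J(T) = 25 - 5*T (J(T) = -5*(T - 5) = -5*(-5 + T) = 25 - 5*T)
J(K)*24 = (25 - 5*3/2)*24 = (25 - 15/2)*24 = (35/2)*24 = 420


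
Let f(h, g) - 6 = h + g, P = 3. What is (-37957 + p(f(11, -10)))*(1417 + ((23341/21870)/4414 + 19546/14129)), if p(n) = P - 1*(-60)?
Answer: -36654449784198354523/681965714610 ≈ -5.3748e+7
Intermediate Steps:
f(h, g) = 6 + g + h (f(h, g) = 6 + (h + g) = 6 + (g + h) = 6 + g + h)
p(n) = 63 (p(n) = 3 - 1*(-60) = 3 + 60 = 63)
(-37957 + p(f(11, -10)))*(1417 + ((23341/21870)/4414 + 19546/14129)) = (-37957 + 63)*(1417 + ((23341/21870)/4414 + 19546/14129)) = -37894*(1417 + ((23341*(1/21870))*(1/4414) + 19546*(1/14129))) = -37894*(1417 + ((23341/21870)*(1/4414) + 19546/14129)) = -37894*(1417 + (23341/96534180 + 19546/14129)) = -37894*(1417 + 1887186867269/1363931429220) = -37894*1934578022072009/1363931429220 = -36654449784198354523/681965714610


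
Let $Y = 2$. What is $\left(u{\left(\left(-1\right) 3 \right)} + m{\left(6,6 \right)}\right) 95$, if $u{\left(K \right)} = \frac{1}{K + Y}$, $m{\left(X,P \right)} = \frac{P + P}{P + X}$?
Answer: $0$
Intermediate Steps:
$m{\left(X,P \right)} = \frac{2 P}{P + X}$
$u{\left(K \right)} = \frac{1}{2 + K}$ ($u{\left(K \right)} = \frac{1}{K + 2} = \frac{1}{2 + K}$)
$\left(u{\left(\left(-1\right) 3 \right)} + m{\left(6,6 \right)}\right) 95 = \left(\frac{1}{2 - 3} + 2 \cdot 6 \frac{1}{6 + 6}\right) 95 = \left(\frac{1}{2 - 3} + 2 \cdot 6 \cdot \frac{1}{12}\right) 95 = \left(\frac{1}{-1} + 2 \cdot 6 \cdot \frac{1}{12}\right) 95 = \left(-1 + 1\right) 95 = 0 \cdot 95 = 0$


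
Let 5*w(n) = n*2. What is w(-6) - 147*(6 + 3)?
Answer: -6627/5 ≈ -1325.4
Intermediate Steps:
w(n) = 2*n/5 (w(n) = (n*2)/5 = (2*n)/5 = 2*n/5)
w(-6) - 147*(6 + 3) = (⅖)*(-6) - 147*(6 + 3) = -12/5 - 147*9 = -12/5 - 1323 = -6627/5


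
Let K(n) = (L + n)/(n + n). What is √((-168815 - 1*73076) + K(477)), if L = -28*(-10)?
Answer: I*√24460905242/318 ≈ 491.82*I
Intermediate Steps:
L = 280
K(n) = (280 + n)/(2*n) (K(n) = (280 + n)/(n + n) = (280 + n)/((2*n)) = (280 + n)*(1/(2*n)) = (280 + n)/(2*n))
√((-168815 - 1*73076) + K(477)) = √((-168815 - 1*73076) + (½)*(280 + 477)/477) = √((-168815 - 73076) + (½)*(1/477)*757) = √(-241891 + 757/954) = √(-230763257/954) = I*√24460905242/318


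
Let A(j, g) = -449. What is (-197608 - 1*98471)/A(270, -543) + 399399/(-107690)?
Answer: 2882310669/4395710 ≈ 655.71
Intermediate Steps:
(-197608 - 1*98471)/A(270, -543) + 399399/(-107690) = (-197608 - 1*98471)/(-449) + 399399/(-107690) = (-197608 - 98471)*(-1/449) + 399399*(-1/107690) = -296079*(-1/449) - 36309/9790 = 296079/449 - 36309/9790 = 2882310669/4395710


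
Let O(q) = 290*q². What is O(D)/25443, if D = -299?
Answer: 25926290/25443 ≈ 1019.0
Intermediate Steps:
O(D)/25443 = (290*(-299)²)/25443 = (290*89401)*(1/25443) = 25926290*(1/25443) = 25926290/25443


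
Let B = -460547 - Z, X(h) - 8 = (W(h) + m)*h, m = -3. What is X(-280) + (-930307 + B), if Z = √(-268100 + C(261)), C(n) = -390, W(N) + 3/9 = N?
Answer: -3934538/3 - I*√268490 ≈ -1.3115e+6 - 518.16*I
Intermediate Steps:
W(N) = -⅓ + N
X(h) = 8 + h*(-10/3 + h) (X(h) = 8 + ((-⅓ + h) - 3)*h = 8 + (-10/3 + h)*h = 8 + h*(-10/3 + h))
Z = I*√268490 (Z = √(-268100 - 390) = √(-268490) = I*√268490 ≈ 518.16*I)
B = -460547 - I*√268490 ≈ -4.6055e+5 - 518.16*I
X(-280) + (-930307 + B) = (8 + (-280)² - 10/3*(-280)) + (-930307 + (-460547 - I*√268490)) = (8 + 78400 + 2800/3) + (-1390854 - I*√268490) = 238024/3 + (-1390854 - I*√268490) = -3934538/3 - I*√268490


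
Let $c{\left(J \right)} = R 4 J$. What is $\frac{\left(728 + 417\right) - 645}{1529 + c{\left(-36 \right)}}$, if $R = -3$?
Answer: $\frac{500}{1961} \approx 0.25497$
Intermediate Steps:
$c{\left(J \right)} = - 12 J$ ($c{\left(J \right)} = \left(-3\right) 4 J = - 12 J$)
$\frac{\left(728 + 417\right) - 645}{1529 + c{\left(-36 \right)}} = \frac{\left(728 + 417\right) - 645}{1529 - -432} = \frac{1145 - 645}{1529 + 432} = \frac{1}{1961} \cdot 500 = \frac{500}{1961}$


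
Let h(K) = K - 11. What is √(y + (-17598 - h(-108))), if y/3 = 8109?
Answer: 8*√107 ≈ 82.753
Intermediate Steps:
h(K) = -11 + K
y = 24327 (y = 3*8109 = 24327)
√(y + (-17598 - h(-108))) = √(24327 + (-17598 - (-11 - 108))) = √(24327 + (-17598 - 1*(-119))) = √(24327 + (-17598 + 119)) = √(24327 - 17479) = √6848 = 8*√107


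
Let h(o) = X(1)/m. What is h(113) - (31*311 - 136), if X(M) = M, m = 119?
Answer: -1131094/119 ≈ -9505.0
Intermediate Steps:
h(o) = 1/119
h(113) - (31*311 - 136) = 1/119 - (31*311 - 136) = 1/119 - (9641 - 136) = 1/119 - 1*9505 = 1/119 - 9505 = -1131094/119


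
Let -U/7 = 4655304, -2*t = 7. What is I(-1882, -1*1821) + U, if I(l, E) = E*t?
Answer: -65161509/2 ≈ -3.2581e+7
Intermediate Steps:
t = -7/2 (t = -1/2*7 = -7/2 ≈ -3.5000)
I(l, E) = -7*E/2 (I(l, E) = E*(-7/2) = -7*E/2)
U = -32587128 (U = -7*4655304 = -32587128)
I(-1882, -1*1821) + U = -(-7)*1821/2 - 32587128 = -7/2*(-1821) - 32587128 = 12747/2 - 32587128 = -65161509/2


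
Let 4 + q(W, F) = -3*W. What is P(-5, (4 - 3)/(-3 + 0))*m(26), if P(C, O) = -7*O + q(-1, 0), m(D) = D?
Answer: 104/3 ≈ 34.667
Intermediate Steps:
q(W, F) = -4 - 3*W
P(C, O) = -1 - 7*O (P(C, O) = -7*O + (-4 - 3*(-1)) = -7*O + (-4 + 3) = -7*O - 1 = -1 - 7*O)
P(-5, (4 - 3)/(-3 + 0))*m(26) = (-1 - 7*(4 - 3)/(-3 + 0))*26 = (-1 - 7/(-3))*26 = (-1 - 7*(-1)/3)*26 = (-1 - 7*(-⅓))*26 = (-1 + 7/3)*26 = (4/3)*26 = 104/3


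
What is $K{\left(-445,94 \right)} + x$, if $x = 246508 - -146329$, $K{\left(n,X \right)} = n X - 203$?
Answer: $350804$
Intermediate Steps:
$K{\left(n,X \right)} = -203 + X n$ ($K{\left(n,X \right)} = X n - 203 = -203 + X n$)
$x = 392837$ ($x = 246508 + 146329 = 392837$)
$K{\left(-445,94 \right)} + x = \left(-203 + 94 \left(-445\right)\right) + 392837 = \left(-203 - 41830\right) + 392837 = -42033 + 392837 = 350804$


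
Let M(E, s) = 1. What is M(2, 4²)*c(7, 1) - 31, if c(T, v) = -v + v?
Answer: -31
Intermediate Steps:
c(T, v) = 0
M(2, 4²)*c(7, 1) - 31 = 1*0 - 31 = 0 - 31 = -31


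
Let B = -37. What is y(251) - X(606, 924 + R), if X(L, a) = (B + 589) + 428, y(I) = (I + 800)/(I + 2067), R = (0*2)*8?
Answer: -2270589/2318 ≈ -979.55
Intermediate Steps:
R = 0 (R = 0*8 = 0)
y(I) = (800 + I)/(2067 + I)
X(L, a) = 980 (X(L, a) = (-37 + 589) + 428 = 552 + 428 = 980)
y(251) - X(606, 924 + R) = (800 + 251)/(2067 + 251) - 1*980 = 1051/2318 - 980 = -2270589/2318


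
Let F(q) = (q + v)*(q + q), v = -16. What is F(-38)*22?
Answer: 90288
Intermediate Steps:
F(q) = 2*q*(-16 + q) (F(q) = (q - 16)*(q + q) = (-16 + q)*(2*q) = 2*q*(-16 + q))
F(-38)*22 = (2*(-38)*(-16 - 38))*22 = (2*(-38)*(-54))*22 = 4104*22 = 90288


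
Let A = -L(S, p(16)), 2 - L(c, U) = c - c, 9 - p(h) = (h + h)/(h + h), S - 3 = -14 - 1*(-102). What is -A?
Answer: 2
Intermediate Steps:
S = 91 (S = 3 + (-14 - 1*(-102)) = 3 + (-14 + 102) = 3 + 88 = 91)
p(h) = 8 (p(h) = 9 - (h + h)/(h + h) = 9 - 2*h/(2*h) = 9 - 2*h*1/(2*h) = 9 - 1*1 = 9 - 1 = 8)
L(c, U) = 2 (L(c, U) = 2 - (c - c) = 2 - 1*0 = 2 + 0 = 2)
A = -2 (A = -1*2 = -2)
-A = -1*(-2) = 2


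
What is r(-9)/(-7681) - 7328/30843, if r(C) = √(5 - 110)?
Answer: -7328/30843 - I*√105/7681 ≈ -0.23759 - 0.0013341*I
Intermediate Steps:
r(C) = I*√105 (r(C) = √(-105) = I*√105)
r(-9)/(-7681) - 7328/30843 = (I*√105)/(-7681) - 7328/30843 = (I*√105)*(-1/7681) - 7328*1/30843 = -I*√105/7681 - 7328/30843 = -7328/30843 - I*√105/7681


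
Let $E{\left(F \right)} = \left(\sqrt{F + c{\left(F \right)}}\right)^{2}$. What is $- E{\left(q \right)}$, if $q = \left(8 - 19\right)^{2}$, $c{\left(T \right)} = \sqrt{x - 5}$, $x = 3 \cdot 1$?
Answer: $-121 - i \sqrt{2} \approx -121.0 - 1.4142 i$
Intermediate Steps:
$x = 3$
$c{\left(T \right)} = i \sqrt{2}$ ($c{\left(T \right)} = \sqrt{3 - 5} = \sqrt{-2} = i \sqrt{2}$)
$q = 121$ ($q = \left(-11\right)^{2} = 121$)
$E{\left(F \right)} = F + i \sqrt{2}$ ($E{\left(F \right)} = \left(\sqrt{F + i \sqrt{2}}\right)^{2} = F + i \sqrt{2}$)
$- E{\left(q \right)} = - (121 + i \sqrt{2}) = -121 - i \sqrt{2}$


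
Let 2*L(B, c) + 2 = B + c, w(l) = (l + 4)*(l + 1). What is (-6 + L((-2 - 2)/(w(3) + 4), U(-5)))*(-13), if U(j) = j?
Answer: 1989/16 ≈ 124.31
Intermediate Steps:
w(l) = (1 + l)*(4 + l) (w(l) = (4 + l)*(1 + l) = (1 + l)*(4 + l))
L(B, c) = -1 + B/2 + c/2 (L(B, c) = -1 + (B + c)/2 = -1 + (B/2 + c/2) = -1 + B/2 + c/2)
(-6 + L((-2 - 2)/(w(3) + 4), U(-5)))*(-13) = (-6 + (-1 + ((-2 - 2)/((4 + 3² + 5*3) + 4))/2 + (½)*(-5)))*(-13) = (-6 + (-1 + (-4/((4 + 9 + 15) + 4))/2 - 5/2))*(-13) = (-6 + (-1 + (-4/(28 + 4))/2 - 5/2))*(-13) = (-6 + (-1 + (-4/32)/2 - 5/2))*(-13) = (-6 + (-1 + (-4*1/32)/2 - 5/2))*(-13) = (-6 + (-1 + (½)*(-⅛) - 5/2))*(-13) = (-6 + (-1 - 1/16 - 5/2))*(-13) = (-6 - 57/16)*(-13) = -153/16*(-13) = 1989/16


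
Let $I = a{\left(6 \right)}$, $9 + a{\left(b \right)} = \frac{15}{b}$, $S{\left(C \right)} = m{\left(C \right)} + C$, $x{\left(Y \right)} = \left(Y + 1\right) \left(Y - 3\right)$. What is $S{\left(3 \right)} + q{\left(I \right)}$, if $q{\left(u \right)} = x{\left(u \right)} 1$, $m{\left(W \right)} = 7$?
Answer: $\frac{249}{4} \approx 62.25$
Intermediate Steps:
$x{\left(Y \right)} = \left(1 + Y\right) \left(-3 + Y\right)$
$S{\left(C \right)} = 7 + C$
$a{\left(b \right)} = -9 + \frac{15}{b}$
$I = - \frac{13}{2}$ ($I = -9 + \frac{15}{6} = -9 + 15 \cdot \frac{1}{6} = -9 + \frac{5}{2} = - \frac{13}{2} \approx -6.5$)
$q{\left(u \right)} = -3 + u^{2} - 2 u$ ($q{\left(u \right)} = \left(-3 + u^{2} - 2 u\right) 1 = -3 + u^{2} - 2 u$)
$S{\left(3 \right)} + q{\left(I \right)} = \left(7 + 3\right) - \left(-10 - \frac{169}{4}\right) = 10 + \left(-3 + \frac{169}{4} + 13\right) = 10 + \frac{209}{4} = \frac{249}{4}$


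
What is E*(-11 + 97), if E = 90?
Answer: 7740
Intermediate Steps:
E*(-11 + 97) = 90*(-11 + 97) = 90*86 = 7740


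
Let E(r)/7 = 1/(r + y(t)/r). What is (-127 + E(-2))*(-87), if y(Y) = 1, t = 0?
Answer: 56463/5 ≈ 11293.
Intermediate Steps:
E(r) = 7/(r + 1/r)
(-127 + E(-2))*(-87) = (-127 + 7*(-2)/(1 + (-2)²))*(-87) = (-127 + 7*(-2)/(1 + 4))*(-87) = (-127 + 7*(-2)/5)*(-87) = (-127 + 7*(-2)*(⅕))*(-87) = (-127 - 14/5)*(-87) = -649/5*(-87) = 56463/5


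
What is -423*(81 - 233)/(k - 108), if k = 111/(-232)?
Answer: -4972224/8389 ≈ -592.71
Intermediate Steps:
k = -111/232 (k = 111*(-1/232) = -111/232 ≈ -0.47845)
-423*(81 - 233)/(k - 108) = -423*(81 - 233)/(-111/232 - 108) = -(-64296)/(-25167/232) = -(-64296)*(-232)/25167 = -423*35264/25167 = -4972224/8389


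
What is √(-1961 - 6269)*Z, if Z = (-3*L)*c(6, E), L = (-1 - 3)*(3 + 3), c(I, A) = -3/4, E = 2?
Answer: -54*I*√8230 ≈ -4898.8*I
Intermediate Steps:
c(I, A) = -¾ (c(I, A) = -3*¼ = -¾)
L = -24 (L = -4*6 = -24)
Z = -54 (Z = -3*(-24)*(-¾) = 72*(-¾) = -54)
√(-1961 - 6269)*Z = √(-1961 - 6269)*(-54) = √(-8230)*(-54) = (I*√8230)*(-54) = -54*I*√8230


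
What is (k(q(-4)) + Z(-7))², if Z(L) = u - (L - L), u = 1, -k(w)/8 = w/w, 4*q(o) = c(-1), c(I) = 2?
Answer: 49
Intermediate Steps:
q(o) = ½ (q(o) = (¼)*2 = ½)
k(w) = -8 (k(w) = -8*w/w = -8*1 = -8)
Z(L) = 1 (Z(L) = 1 - (L - L) = 1 - 1*0 = 1 + 0 = 1)
(k(q(-4)) + Z(-7))² = (-8 + 1)² = (-7)² = 49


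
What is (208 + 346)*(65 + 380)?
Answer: 246530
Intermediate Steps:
(208 + 346)*(65 + 380) = 554*445 = 246530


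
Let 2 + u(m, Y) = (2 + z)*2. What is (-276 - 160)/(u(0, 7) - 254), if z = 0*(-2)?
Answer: 109/63 ≈ 1.7302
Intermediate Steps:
z = 0
u(m, Y) = 2 (u(m, Y) = -2 + (2 + 0)*2 = -2 + 2*2 = -2 + 4 = 2)
(-276 - 160)/(u(0, 7) - 254) = (-276 - 160)/(2 - 254) = -436/(-252) = -436*(-1/252) = 109/63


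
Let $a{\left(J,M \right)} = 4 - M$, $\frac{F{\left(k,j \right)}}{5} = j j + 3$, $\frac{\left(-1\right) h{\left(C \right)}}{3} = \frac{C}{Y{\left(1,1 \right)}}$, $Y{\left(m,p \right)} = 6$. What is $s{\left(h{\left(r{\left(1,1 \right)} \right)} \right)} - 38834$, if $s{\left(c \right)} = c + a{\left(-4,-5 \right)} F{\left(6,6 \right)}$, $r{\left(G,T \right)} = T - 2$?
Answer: $- \frac{74157}{2} \approx -37079.0$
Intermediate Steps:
$r{\left(G,T \right)} = -2 + T$
$h{\left(C \right)} = - \frac{C}{2}$ ($h{\left(C \right)} = - 3 \frac{C}{6} = - \frac{C}{2}$)
$F{\left(k,j \right)} = 15 + 5 j^{2}$ ($F{\left(k,j \right)} = 5 \left(j j + 3\right) = 5 \left(j^{2} + 3\right) = 5 \left(3 + j^{2}\right) = 15 + 5 j^{2}$)
$s{\left(c \right)} = 1755 + c$ ($s{\left(c \right)} = c + \left(4 - -5\right) \left(15 + 5 \cdot 6^{2}\right) = c + \left(4 + 5\right) \left(15 + 5 \cdot 36\right) = c + 9 \left(15 + 180\right) = c + 9 \cdot 195 = c + 1755 = 1755 + c$)
$s{\left(h{\left(r{\left(1,1 \right)} \right)} \right)} - 38834 = \left(1755 - \frac{-2 + 1}{2}\right) - 38834 = \left(1755 - - \frac{1}{2}\right) - 38834 = \left(1755 + \frac{1}{2}\right) - 38834 = \frac{3511}{2} - 38834 = - \frac{74157}{2}$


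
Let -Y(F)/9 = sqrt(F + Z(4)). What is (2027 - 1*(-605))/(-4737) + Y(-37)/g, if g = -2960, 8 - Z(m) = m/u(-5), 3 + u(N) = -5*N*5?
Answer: -2632/4737 + 9*I*sqrt(108031)/180560 ≈ -0.55563 + 0.016383*I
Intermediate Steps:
u(N) = -3 - 25*N (u(N) = -3 - 5*N*5 = -3 - 25*N)
Z(m) = 8 - m/122 (Z(m) = 8 - m/(-3 - 25*(-5)) = 8 - m/(-3 + 125) = 8 - m/122)
Y(F) = -9*sqrt(486/61 + F) (Y(F) = -9*sqrt(F + (8 - 1/122*4)) = -9*sqrt(F + (8 - 2/61)) = -9*sqrt(F + 486/61) = -9*sqrt(486/61 + F))
(2027 - 1*(-605))/(-4737) + Y(-37)/g = (2027 - 1*(-605))/(-4737) - 9*sqrt(29646 + 3721*(-37))/61/(-2960) = (2027 + 605)*(-1/4737) - 9*sqrt(29646 - 137677)/61*(-1/2960) = 2632*(-1/4737) - 9*I*sqrt(108031)/61*(-1/2960) = -2632/4737 - 9*I*sqrt(108031)/61*(-1/2960) = -2632/4737 + 9*I*sqrt(108031)/180560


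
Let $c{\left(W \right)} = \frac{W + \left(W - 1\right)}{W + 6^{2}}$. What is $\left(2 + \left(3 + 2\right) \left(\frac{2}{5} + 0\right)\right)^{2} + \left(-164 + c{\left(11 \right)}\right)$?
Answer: $- \frac{6935}{47} \approx -147.55$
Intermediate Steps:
$c{\left(W \right)} = \frac{-1 + 2 W}{36 + W}$ ($c{\left(W \right)} = \frac{W + \left(W - 1\right)}{W + 36} = \frac{W + \left(-1 + W\right)}{36 + W} = \frac{-1 + 2 W}{36 + W}$)
$\left(2 + \left(3 + 2\right) \left(\frac{2}{5} + 0\right)\right)^{2} + \left(-164 + c{\left(11 \right)}\right) = \left(2 + \left(3 + 2\right) \left(\frac{2}{5} + 0\right)\right)^{2} - \left(164 - \frac{-1 + 2 \cdot 11}{36 + 11}\right) = \left(2 + 5 \left(2 \cdot \frac{1}{5} + 0\right)\right)^{2} - \left(164 - \frac{-1 + 22}{47}\right) = \left(2 + 5 \left(\frac{2}{5} + 0\right)\right)^{2} + \left(-164 + \frac{1}{47} \cdot 21\right) = \left(2 + 5 \cdot \frac{2}{5}\right)^{2} + \left(-164 + \frac{21}{47}\right) = \left(2 + 2\right)^{2} - \frac{7687}{47} = 4^{2} - \frac{7687}{47} = 16 - \frac{7687}{47} = - \frac{6935}{47}$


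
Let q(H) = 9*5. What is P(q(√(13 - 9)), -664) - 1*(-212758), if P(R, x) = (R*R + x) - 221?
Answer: 213898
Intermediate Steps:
q(H) = 45
P(R, x) = -221 + x + R² (P(R, x) = (R² + x) - 221 = (x + R²) - 221 = -221 + x + R²)
P(q(√(13 - 9)), -664) - 1*(-212758) = (-221 - 664 + 45²) - 1*(-212758) = (-221 - 664 + 2025) + 212758 = 1140 + 212758 = 213898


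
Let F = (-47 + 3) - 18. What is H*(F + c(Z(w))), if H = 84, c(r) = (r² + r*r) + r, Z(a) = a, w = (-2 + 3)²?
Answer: -4956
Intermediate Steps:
w = 1 (w = 1² = 1)
c(r) = r + 2*r² (c(r) = (r² + r²) + r = 2*r² + r = r + 2*r²)
F = -62 (F = -44 - 18 = -62)
H*(F + c(Z(w))) = 84*(-62 + 1*(1 + 2*1)) = 84*(-62 + 1*(1 + 2)) = 84*(-62 + 1*3) = 84*(-62 + 3) = 84*(-59) = -4956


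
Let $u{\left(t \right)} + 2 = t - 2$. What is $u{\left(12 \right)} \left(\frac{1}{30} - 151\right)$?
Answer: $- \frac{18116}{15} \approx -1207.7$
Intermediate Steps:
$u{\left(t \right)} = -4 + t$ ($u{\left(t \right)} = -2 + \left(t - 2\right) = -2 + \left(-2 + t\right) = -4 + t$)
$u{\left(12 \right)} \left(\frac{1}{30} - 151\right) = \left(-4 + 12\right) \left(\frac{1}{30} - 151\right) = 8 \left(\frac{1}{30} - 151\right) = 8 \left(- \frac{4529}{30}\right) = - \frac{18116}{15}$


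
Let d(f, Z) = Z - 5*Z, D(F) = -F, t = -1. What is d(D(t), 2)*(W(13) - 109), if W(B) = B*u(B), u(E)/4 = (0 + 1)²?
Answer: 456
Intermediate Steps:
u(E) = 4 (u(E) = 4*(0 + 1)² = 4*1² = 4*1 = 4)
W(B) = 4*B (W(B) = B*4 = 4*B)
d(f, Z) = -4*Z
d(D(t), 2)*(W(13) - 109) = (-4*2)*(4*13 - 109) = -8*(52 - 109) = -8*(-57) = 456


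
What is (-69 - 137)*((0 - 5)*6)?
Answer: 6180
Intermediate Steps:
(-69 - 137)*((0 - 5)*6) = -(-1030)*6 = -206*(-30) = 6180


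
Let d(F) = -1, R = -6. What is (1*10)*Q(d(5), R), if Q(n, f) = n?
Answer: -10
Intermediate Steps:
(1*10)*Q(d(5), R) = (1*10)*(-1) = 10*(-1) = -10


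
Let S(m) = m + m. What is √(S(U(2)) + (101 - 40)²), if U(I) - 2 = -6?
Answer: √3713 ≈ 60.934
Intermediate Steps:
U(I) = -4 (U(I) = 2 - 6 = -4)
S(m) = 2*m
√(S(U(2)) + (101 - 40)²) = √(2*(-4) + (101 - 40)²) = √(-8 + 61²) = √(-8 + 3721) = √3713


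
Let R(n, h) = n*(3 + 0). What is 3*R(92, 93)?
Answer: 828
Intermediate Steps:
R(n, h) = 3*n (R(n, h) = n*3 = 3*n)
3*R(92, 93) = 3*(3*92) = 3*276 = 828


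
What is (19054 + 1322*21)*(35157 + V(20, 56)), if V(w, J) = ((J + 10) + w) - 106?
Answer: 1644973792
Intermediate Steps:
V(w, J) = -96 + J + w (V(w, J) = ((10 + J) + w) - 106 = (10 + J + w) - 106 = -96 + J + w)
(19054 + 1322*21)*(35157 + V(20, 56)) = (19054 + 1322*21)*(35157 + (-96 + 56 + 20)) = (19054 + 27762)*(35157 - 20) = 46816*35137 = 1644973792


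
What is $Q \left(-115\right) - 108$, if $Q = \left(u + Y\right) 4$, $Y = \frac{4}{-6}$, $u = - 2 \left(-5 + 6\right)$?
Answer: $\frac{3356}{3} \approx 1118.7$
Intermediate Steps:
$u = -2$ ($u = \left(-2\right) 1 = -2$)
$Y = - \frac{2}{3}$ ($Y = 4 \left(- \frac{1}{6}\right) = - \frac{2}{3} \approx -0.66667$)
$Q = - \frac{32}{3}$ ($Q = \left(-2 - \frac{2}{3}\right) 4 = \left(- \frac{8}{3}\right) 4 = - \frac{32}{3} \approx -10.667$)
$Q \left(-115\right) - 108 = \left(- \frac{32}{3}\right) \left(-115\right) - 108 = \frac{3680}{3} - 108 = \frac{3356}{3}$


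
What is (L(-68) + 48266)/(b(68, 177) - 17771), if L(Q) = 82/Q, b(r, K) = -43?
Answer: -547001/201892 ≈ -2.7094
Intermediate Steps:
(L(-68) + 48266)/(b(68, 177) - 17771) = (82/(-68) + 48266)/(-43 - 17771) = (82*(-1/68) + 48266)/(-17814) = (-41/34 + 48266)*(-1/17814) = (1641003/34)*(-1/17814) = -547001/201892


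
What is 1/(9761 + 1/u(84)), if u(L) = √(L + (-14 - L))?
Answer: 136654/1333879695 + I*√14/1333879695 ≈ 0.00010245 + 2.8051e-9*I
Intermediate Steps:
u(L) = I*√14 (u(L) = √(-14) = I*√14)
1/(9761 + 1/u(84)) = 1/(9761 + 1/(I*√14)) = 1/(9761 - I*√14/14)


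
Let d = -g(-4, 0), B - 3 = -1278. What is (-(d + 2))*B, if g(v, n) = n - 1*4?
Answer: 7650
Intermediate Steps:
B = -1275 (B = 3 - 1278 = -1275)
g(v, n) = -4 + n (g(v, n) = n - 4 = -4 + n)
d = 4 (d = -(-4 + 0) = -1*(-4) = 4)
(-(d + 2))*B = -(4 + 2)*(-1275) = -1*6*(-1275) = -6*(-1275) = 7650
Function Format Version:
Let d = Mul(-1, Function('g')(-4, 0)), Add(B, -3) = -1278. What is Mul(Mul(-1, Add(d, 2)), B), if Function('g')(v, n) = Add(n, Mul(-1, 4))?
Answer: 7650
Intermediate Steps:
B = -1275 (B = Add(3, -1278) = -1275)
Function('g')(v, n) = Add(-4, n) (Function('g')(v, n) = Add(n, -4) = Add(-4, n))
d = 4 (d = Mul(-1, Add(-4, 0)) = Mul(-1, -4) = 4)
Mul(Mul(-1, Add(d, 2)), B) = Mul(Mul(-1, Add(4, 2)), -1275) = Mul(Mul(-1, 6), -1275) = Mul(-6, -1275) = 7650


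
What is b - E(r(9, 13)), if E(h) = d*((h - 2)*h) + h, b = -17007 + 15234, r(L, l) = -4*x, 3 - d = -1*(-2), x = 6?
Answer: -2373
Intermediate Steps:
d = 1 (d = 3 - (-1)*(-2) = 3 - 1*2 = 3 - 2 = 1)
r(L, l) = -24 (r(L, l) = -4*6 = -24)
b = -1773
E(h) = h + h*(-2 + h) (E(h) = 1*((h - 2)*h) + h = 1*((-2 + h)*h) + h = 1*(h*(-2 + h)) + h = h*(-2 + h) + h = h + h*(-2 + h))
b - E(r(9, 13)) = -1773 - (-24)*(-1 - 24) = -1773 - (-24)*(-25) = -1773 - 1*600 = -1773 - 600 = -2373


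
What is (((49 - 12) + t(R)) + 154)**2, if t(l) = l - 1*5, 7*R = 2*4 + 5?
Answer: 1729225/49 ≈ 35290.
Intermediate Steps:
R = 13/7 (R = (2*4 + 5)/7 = (8 + 5)/7 = (1/7)*13 = 13/7 ≈ 1.8571)
t(l) = -5 + l (t(l) = l - 5 = -5 + l)
(((49 - 12) + t(R)) + 154)**2 = (((49 - 12) + (-5 + 13/7)) + 154)**2 = ((37 - 22/7) + 154)**2 = (237/7 + 154)**2 = (1315/7)**2 = 1729225/49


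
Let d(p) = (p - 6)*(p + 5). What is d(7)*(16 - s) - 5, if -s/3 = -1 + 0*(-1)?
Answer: 151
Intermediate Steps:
s = 3 (s = -3*(-1 + 0*(-1)) = -3*(-1 + 0) = -3*(-1) = 3)
d(p) = (-6 + p)*(5 + p)
d(7)*(16 - s) - 5 = (-30 + 7² - 1*7)*(16 - 1*3) - 5 = (-30 + 49 - 7)*(16 - 3) - 5 = 12*13 - 5 = 156 - 5 = 151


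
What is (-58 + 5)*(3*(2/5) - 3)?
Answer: 477/5 ≈ 95.400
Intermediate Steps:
(-58 + 5)*(3*(2/5) - 3) = -53*(3*(2*(1/5)) - 3) = -53*(3*(2/5) - 3) = -53*(6/5 - 3) = -53*(-9/5) = 477/5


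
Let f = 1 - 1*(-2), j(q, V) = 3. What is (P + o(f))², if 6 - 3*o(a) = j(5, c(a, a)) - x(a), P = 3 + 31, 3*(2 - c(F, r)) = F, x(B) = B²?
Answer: 1444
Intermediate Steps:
c(F, r) = 2 - F/3
f = 3 (f = 1 + 2 = 3)
P = 34
o(a) = 1 + a²/3 (o(a) = 2 - (3 - a²)/3 = 2 + (-1 + a²/3) = 1 + a²/3)
(P + o(f))² = (34 + (1 + (⅓)*3²))² = (34 + (1 + (⅓)*9))² = (34 + (1 + 3))² = (34 + 4)² = 38² = 1444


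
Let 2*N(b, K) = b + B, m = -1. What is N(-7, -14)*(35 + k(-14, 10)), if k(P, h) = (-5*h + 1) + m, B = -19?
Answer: 195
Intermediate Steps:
N(b, K) = -19/2 + b/2 (N(b, K) = (b - 19)/2 = (-19 + b)/2 = -19/2 + b/2)
k(P, h) = -5*h (k(P, h) = (-5*h + 1) - 1 = (1 - 5*h) - 1 = -5*h)
N(-7, -14)*(35 + k(-14, 10)) = (-19/2 + (1/2)*(-7))*(35 - 5*10) = (-19/2 - 7/2)*(35 - 50) = -13*(-15) = 195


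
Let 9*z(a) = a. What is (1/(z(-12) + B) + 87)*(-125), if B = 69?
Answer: -2208000/203 ≈ -10877.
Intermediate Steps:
z(a) = a/9
(1/(z(-12) + B) + 87)*(-125) = (1/((⅑)*(-12) + 69) + 87)*(-125) = (1/(-4/3 + 69) + 87)*(-125) = (1/(203/3) + 87)*(-125) = (3/203 + 87)*(-125) = (17664/203)*(-125) = -2208000/203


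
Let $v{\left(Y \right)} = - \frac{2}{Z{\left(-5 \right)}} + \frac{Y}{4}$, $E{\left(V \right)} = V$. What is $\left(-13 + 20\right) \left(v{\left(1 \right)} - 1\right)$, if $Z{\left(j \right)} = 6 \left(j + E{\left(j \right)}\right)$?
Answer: $- \frac{301}{60} \approx -5.0167$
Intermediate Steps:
$Z{\left(j \right)} = 12 j$ ($Z{\left(j \right)} = 6 \left(j + j\right) = 6 \cdot 2 j = 12 j$)
$v{\left(Y \right)} = \frac{1}{30} + \frac{Y}{4}$ ($v{\left(Y \right)} = - \frac{2}{12 \left(-5\right)} + \frac{Y}{4} = - \frac{2}{-60} + Y \frac{1}{4} = \left(-2\right) \left(- \frac{1}{60}\right) + \frac{Y}{4} = \frac{1}{30} + \frac{Y}{4}$)
$\left(-13 + 20\right) \left(v{\left(1 \right)} - 1\right) = \left(-13 + 20\right) \left(\left(\frac{1}{30} + \frac{1}{4} \cdot 1\right) - 1\right) = 7 \left(\left(\frac{1}{30} + \frac{1}{4}\right) - 1\right) = 7 \left(\frac{17}{60} - 1\right) = 7 \left(- \frac{43}{60}\right) = - \frac{301}{60}$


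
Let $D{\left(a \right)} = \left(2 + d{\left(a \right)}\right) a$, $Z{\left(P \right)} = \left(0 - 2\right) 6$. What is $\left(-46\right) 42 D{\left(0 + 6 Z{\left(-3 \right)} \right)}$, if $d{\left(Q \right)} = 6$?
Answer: $1112832$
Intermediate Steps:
$Z{\left(P \right)} = -12$ ($Z{\left(P \right)} = \left(-2\right) 6 = -12$)
$D{\left(a \right)} = 8 a$ ($D{\left(a \right)} = \left(2 + 6\right) a = 8 a$)
$\left(-46\right) 42 D{\left(0 + 6 Z{\left(-3 \right)} \right)} = \left(-46\right) 42 \cdot 8 \left(0 + 6 \left(-12\right)\right) = - 1932 \cdot 8 \left(0 - 72\right) = - 1932 \cdot 8 \left(-72\right) = \left(-1932\right) \left(-576\right) = 1112832$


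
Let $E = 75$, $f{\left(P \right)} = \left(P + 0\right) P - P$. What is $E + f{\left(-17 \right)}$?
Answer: $381$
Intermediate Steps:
$f{\left(P \right)} = P^{2} - P$ ($f{\left(P \right)} = P P - P = P^{2} - P$)
$E + f{\left(-17 \right)} = 75 - 17 \left(-1 - 17\right) = 75 - -306 = 75 + 306 = 381$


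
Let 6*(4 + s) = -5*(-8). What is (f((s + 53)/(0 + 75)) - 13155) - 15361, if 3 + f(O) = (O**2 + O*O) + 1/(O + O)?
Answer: -482190620773/16908750 ≈ -28517.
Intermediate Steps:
s = 8/3 (s = -4 + (-5*(-8))/6 = -4 + (1/6)*40 = -4 + 20/3 = 8/3 ≈ 2.6667)
f(O) = -3 + 1/(2*O) + 2*O**2 (f(O) = -3 + ((O**2 + O*O) + 1/(O + O)) = -3 + ((O**2 + O**2) + 1/(2*O)) = -3 + (2*O**2 + 1/(2*O)) = -3 + (1/(2*O) + 2*O**2) = -3 + 1/(2*O) + 2*O**2)
(f((s + 53)/(0 + 75)) - 13155) - 15361 = ((-3 + 1/(2*(((8/3 + 53)/(0 + 75)))) + 2*((8/3 + 53)/(0 + 75))**2) - 13155) - 15361 = ((-3 + 1/(2*(((167/3)/75))) + 2*((167/3)/75)**2) - 13155) - 15361 = ((-3 + 1/(2*(((167/3)*(1/75)))) + 2*((167/3)*(1/75))**2) - 13155) - 15361 = ((-3 + 1/(2*(167/225)) + 2*(167/225)**2) - 13155) - 15361 = ((-3 + (1/2)*(225/167) + 2*(27889/50625)) - 13155) - 15361 = ((-3 + 225/334 + 55778/50625) - 13155) - 15361 = (-20705773/16908750 - 13155) - 15361 = -222455312023/16908750 - 15361 = -482190620773/16908750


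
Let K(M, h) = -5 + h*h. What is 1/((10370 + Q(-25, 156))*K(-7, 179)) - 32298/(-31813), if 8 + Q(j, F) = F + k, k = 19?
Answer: 10902620528749/10738902280916 ≈ 1.0152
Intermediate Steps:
Q(j, F) = 11 + F (Q(j, F) = -8 + (F + 19) = -8 + (19 + F) = 11 + F)
K(M, h) = -5 + h²
1/((10370 + Q(-25, 156))*K(-7, 179)) - 32298/(-31813) = 1/((10370 + (11 + 156))*(-5 + 179²)) - 32298/(-31813) = 1/((10370 + 167)*(-5 + 32041)) - 32298*(-1/31813) = 1/(10537*32036) + 32298/31813 = (1/10537)*(1/32036) + 32298/31813 = 1/337563332 + 32298/31813 = 10902620528749/10738902280916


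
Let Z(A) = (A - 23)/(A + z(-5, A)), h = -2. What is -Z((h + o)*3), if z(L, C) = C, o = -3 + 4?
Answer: -13/3 ≈ -4.3333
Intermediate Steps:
o = 1
Z(A) = (-23 + A)/(2*A) (Z(A) = (A - 23)/(A + A) = (-23 + A)/((2*A)) = (-23 + A)*(1/(2*A)) = (-23 + A)/(2*A))
-Z((h + o)*3) = -(-23 + (-2 + 1)*3)/(2*((-2 + 1)*3)) = -(-23 - 1*3)/(2*((-1*3))) = -(-23 - 3)/(2*(-3)) = -(-1)*(-26)/(2*3) = -1*13/3 = -13/3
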